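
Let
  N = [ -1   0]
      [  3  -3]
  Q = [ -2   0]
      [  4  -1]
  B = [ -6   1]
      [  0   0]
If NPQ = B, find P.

P = N⁻¹BQ⁻¹ (apply N⁻¹ on the left and Q⁻¹ on the right).
det N = 3, so N⁻¹ = [[-1, 0], [-1, -1/3]].
Q has determinant 2; Q⁻¹ = [[-1/2, 0], [-2, -1]].
N⁻¹B = [[6, -1], [6, -1]].
P = (N⁻¹B)Q⁻¹ = [[-1, 1], [-1, 1]].

P = [[-1, 1], [-1, 1]]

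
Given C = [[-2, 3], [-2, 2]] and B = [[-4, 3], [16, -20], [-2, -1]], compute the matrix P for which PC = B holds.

Since C sits to the right of P, P = BC⁻¹.
det C = 2, so C⁻¹ = [[1, -3/2], [1, -1]].
P = BC⁻¹ = [[-4, 3], [16, -20], [-2, -1]] · [[1, -3/2], [1, -1]] = [[-1, 3], [-4, -4], [-3, 4]].

P = [[-1, 3], [-4, -4], [-3, 4]]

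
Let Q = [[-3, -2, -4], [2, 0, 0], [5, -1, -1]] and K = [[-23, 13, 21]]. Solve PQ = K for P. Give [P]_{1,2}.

Q is on the right of P, so right-multiply by Q⁻¹: P = KQ⁻¹.
det Q = 4, so Q⁻¹ = [[0, 1/2, 0], [1/2, 23/4, -2], [-1/2, -13/4, 1]].
P = KQ⁻¹ = [[-23, 13, 21]] · [[0, 1/2, 0], [1/2, 23/4, -2], [-1/2, -13/4, 1]] = [[-4, -5, -5]].

-5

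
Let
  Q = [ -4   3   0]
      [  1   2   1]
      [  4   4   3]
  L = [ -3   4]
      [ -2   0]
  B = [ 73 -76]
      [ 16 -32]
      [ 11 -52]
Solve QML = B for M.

M = Q⁻¹BL⁻¹ (apply Q⁻¹ on the left and L⁻¹ on the right).
det Q = -5, so Q⁻¹ = [[-2/5, 9/5, -3/5], [-1/5, 12/5, -4/5], [4/5, -28/5, 11/5]].
det L = 8; the adjugate gives L⁻¹ = [[0, -1/2], [1/4, -3/8]].
Q⁻¹B = [[-7, 4], [15, -20], [-7, 4]].
M = (Q⁻¹B)L⁻¹ = [[1, 2], [-5, 0], [1, 2]].

M = [[1, 2], [-5, 0], [1, 2]]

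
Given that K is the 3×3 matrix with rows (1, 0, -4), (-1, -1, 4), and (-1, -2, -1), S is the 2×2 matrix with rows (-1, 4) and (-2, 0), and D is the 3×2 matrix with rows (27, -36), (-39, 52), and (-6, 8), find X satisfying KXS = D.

X = K⁻¹DS⁻¹ (apply K⁻¹ on the left and S⁻¹ on the right).
det K = 5, so K⁻¹ = [[9/5, 8/5, -4/5], [-1, -1, 0], [1/5, 2/5, -1/5]].
det S = 8, so S⁻¹ = [[0, -1/2], [1/4, -1/8]].
K⁻¹D = [[-9, 12], [12, -16], [-9, 12]].
X = (K⁻¹D)S⁻¹ = [[3, 3], [-4, -4], [3, 3]].

X = [[3, 3], [-4, -4], [3, 3]]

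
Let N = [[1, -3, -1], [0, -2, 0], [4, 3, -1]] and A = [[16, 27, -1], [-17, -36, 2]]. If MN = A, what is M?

M = [[-4, 0, 5], [3, 6, -5]]

Since N sits to the right of M, M = AN⁻¹.
det N = -6; the adjugate gives N⁻¹ = [[-1/3, 1, 1/3], [0, -1/2, 0], [-4/3, 5/2, 1/3]].
M = AN⁻¹ = [[16, 27, -1], [-17, -36, 2]] · [[-1/3, 1, 1/3], [0, -1/2, 0], [-4/3, 5/2, 1/3]] = [[-4, 0, 5], [3, 6, -5]].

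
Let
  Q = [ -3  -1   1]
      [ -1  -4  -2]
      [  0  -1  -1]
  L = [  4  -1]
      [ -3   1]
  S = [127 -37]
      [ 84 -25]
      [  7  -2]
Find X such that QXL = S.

X = Q⁻¹SL⁻¹ (apply Q⁻¹ on the left and L⁻¹ on the right).
det Q = -4; the adjugate gives Q⁻¹ = [[-1/2, 1/2, -3/2], [1/4, -3/4, 7/4], [-1/4, 3/4, -11/4]].
det L = 1; the adjugate gives L⁻¹ = [[1, 1], [3, 4]].
Q⁻¹S = [[-32, 9], [-19, 6], [12, -4]].
X = (Q⁻¹S)L⁻¹ = [[-5, 4], [-1, 5], [0, -4]].

X = [[-5, 4], [-1, 5], [0, -4]]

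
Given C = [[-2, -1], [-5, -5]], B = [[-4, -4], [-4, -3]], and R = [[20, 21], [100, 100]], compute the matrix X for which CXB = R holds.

X = [[1, -1], [4, 1]]

Left-multiply by C⁻¹ and right-multiply by B⁻¹: X = C⁻¹RB⁻¹.
C has determinant 5; C⁻¹ = [[-1, 1/5], [1, -2/5]].
det B = -4; the adjugate gives B⁻¹ = [[3/4, -1], [-1, 1]].
C⁻¹R = [[0, -1], [-20, -19]].
X = (C⁻¹R)B⁻¹ = [[1, -1], [4, 1]].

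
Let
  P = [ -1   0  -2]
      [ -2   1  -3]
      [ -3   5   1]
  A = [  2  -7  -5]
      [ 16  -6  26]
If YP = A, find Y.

Y = [[5, -2, -1], [-4, -6, 0]]

P is on the right of Y, so right-multiply by P⁻¹: Y = AP⁻¹.
det P = -2; the adjugate gives P⁻¹ = [[-8, 5, -1], [-11/2, 7/2, -1/2], [7/2, -5/2, 1/2]].
Y = AP⁻¹ = [[2, -7, -5], [16, -6, 26]] · [[-8, 5, -1], [-11/2, 7/2, -1/2], [7/2, -5/2, 1/2]] = [[5, -2, -1], [-4, -6, 0]].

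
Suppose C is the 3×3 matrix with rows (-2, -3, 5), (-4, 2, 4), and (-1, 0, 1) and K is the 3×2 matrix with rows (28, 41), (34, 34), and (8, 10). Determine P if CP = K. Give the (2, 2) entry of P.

-3

Left-multiplying both sides by C⁻¹ gives P = C⁻¹K.
det C = 6, so C⁻¹ = [[1/3, 1/2, -11/3], [0, 1/2, -2], [1/3, 1/2, -8/3]].
P = C⁻¹K = [[1/3, 1/2, -11/3], [0, 1/2, -2], [1/3, 1/2, -8/3]] · [[28, 41], [34, 34], [8, 10]] = [[-3, -6], [1, -3], [5, 4]].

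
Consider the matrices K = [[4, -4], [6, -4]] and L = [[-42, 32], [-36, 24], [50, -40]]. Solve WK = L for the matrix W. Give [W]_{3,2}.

Since K sits to the right of W, W = LK⁻¹.
det K = 8; the adjugate gives K⁻¹ = [[-1/2, 1/2], [-3/4, 1/2]].
W = LK⁻¹ = [[-42, 32], [-36, 24], [50, -40]] · [[-1/2, 1/2], [-3/4, 1/2]] = [[-3, -5], [0, -6], [5, 5]].

5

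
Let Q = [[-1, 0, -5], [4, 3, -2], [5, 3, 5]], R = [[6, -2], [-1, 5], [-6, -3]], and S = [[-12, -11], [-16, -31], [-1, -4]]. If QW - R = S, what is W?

QW = S + R = [[-6, -13], [-17, -26], [-7, -7]].
Q is on the left of W, so left-multiply by Q⁻¹: W = Q⁻¹(S + R).
Q has determinant -6; Q⁻¹ = [[-7/2, 5/2, -5/2], [5, -10/3, 11/3], [1/2, -1/2, 1/2]].
W = Q⁻¹(S + R) = [[-4, -2], [1, -4], [2, 3]].

W = [[-4, -2], [1, -4], [2, 3]]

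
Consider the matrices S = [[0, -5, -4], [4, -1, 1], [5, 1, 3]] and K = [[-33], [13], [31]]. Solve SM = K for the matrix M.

S is on the left of M, so left-multiply by S⁻¹: M = S⁻¹K.
S has determinant -1; S⁻¹ = [[4, -11, 9], [7, -20, 16], [-9, 25, -20]].
M = S⁻¹K = [[4, -11, 9], [7, -20, 16], [-9, 25, -20]] · [[-33], [13], [31]] = [[4], [5], [2]].

M = [[4], [5], [2]]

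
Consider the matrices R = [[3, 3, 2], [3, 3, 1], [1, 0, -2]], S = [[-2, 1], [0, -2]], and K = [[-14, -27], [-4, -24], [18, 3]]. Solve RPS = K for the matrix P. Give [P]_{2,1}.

-2

Left-multiply by R⁻¹ and right-multiply by S⁻¹: P = R⁻¹KS⁻¹.
det R = -3; the adjugate gives R⁻¹ = [[2, -2, 1], [-7/3, 8/3, -1], [1, -1, 0]].
S has determinant 4; S⁻¹ = [[-1/2, -1/4], [0, -1/2]].
R⁻¹K = [[-2, -3], [4, -4], [-10, -3]].
P = (R⁻¹K)S⁻¹ = [[1, 2], [-2, 1], [5, 4]].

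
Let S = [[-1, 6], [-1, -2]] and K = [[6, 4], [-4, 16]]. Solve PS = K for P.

Right-multiplying both sides by S⁻¹ gives P = KS⁻¹.
det S = 8, so S⁻¹ = [[-1/4, -3/4], [1/8, -1/8]].
P = KS⁻¹ = [[6, 4], [-4, 16]] · [[-1/4, -3/4], [1/8, -1/8]] = [[-1, -5], [3, 1]].

P = [[-1, -5], [3, 1]]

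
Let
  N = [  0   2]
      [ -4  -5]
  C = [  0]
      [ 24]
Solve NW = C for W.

W = [[-6], [0]]

Left-multiplying both sides by N⁻¹ gives W = N⁻¹C.
det N = 8, so N⁻¹ = [[-5/8, -1/4], [1/2, 0]].
W = N⁻¹C = [[-5/8, -1/4], [1/2, 0]] · [[0], [24]] = [[-6], [0]].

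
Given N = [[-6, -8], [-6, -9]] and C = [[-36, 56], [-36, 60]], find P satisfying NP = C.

Left-multiplying both sides by N⁻¹ gives P = N⁻¹C.
det N = 6, so N⁻¹ = [[-3/2, 4/3], [1, -1]].
P = N⁻¹C = [[-3/2, 4/3], [1, -1]] · [[-36, 56], [-36, 60]] = [[6, -4], [0, -4]].

P = [[6, -4], [0, -4]]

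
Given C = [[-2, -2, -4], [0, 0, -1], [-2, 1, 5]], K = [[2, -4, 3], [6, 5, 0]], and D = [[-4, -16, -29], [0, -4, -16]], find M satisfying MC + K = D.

M = [[5, 2, -2], [4, -5, -1]]

MC = D − K = [[-6, -12, -32], [-6, -9, -16]].
Since C sits to the right of M, M = (D − K)C⁻¹.
det C = -6; the adjugate gives C⁻¹ = [[-1/6, -1, -1/3], [-1/3, 3, 1/3], [0, -1, 0]].
M = (D − K)C⁻¹ = [[5, 2, -2], [4, -5, -1]].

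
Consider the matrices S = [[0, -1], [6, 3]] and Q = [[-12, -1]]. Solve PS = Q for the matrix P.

P = [[-5, -2]]

Right-multiplying both sides by S⁻¹ gives P = QS⁻¹.
det S = 6; the adjugate gives S⁻¹ = [[1/2, 1/6], [-1, 0]].
P = QS⁻¹ = [[-12, -1]] · [[1/2, 1/6], [-1, 0]] = [[-5, -2]].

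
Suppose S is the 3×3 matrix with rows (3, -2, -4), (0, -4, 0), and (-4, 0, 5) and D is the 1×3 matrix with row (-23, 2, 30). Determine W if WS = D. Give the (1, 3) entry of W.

2

S is on the right of W, so right-multiply by S⁻¹: W = DS⁻¹.
S has determinant 4; S⁻¹ = [[-5, 5/2, -4], [0, -1/4, 0], [-4, 2, -3]].
W = DS⁻¹ = [[-23, 2, 30]] · [[-5, 5/2, -4], [0, -1/4, 0], [-4, 2, -3]] = [[-5, 2, 2]].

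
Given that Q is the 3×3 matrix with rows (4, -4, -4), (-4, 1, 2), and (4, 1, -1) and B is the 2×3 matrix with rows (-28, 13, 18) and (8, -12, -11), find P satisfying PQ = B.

Since Q sits to the right of P, P = BQ⁻¹.
det Q = 4, so Q⁻¹ = [[-3/4, -2, -1], [1, 3, 2], [-2, -5, -3]].
P = BQ⁻¹ = [[-28, 13, 18], [8, -12, -11]] · [[-3/4, -2, -1], [1, 3, 2], [-2, -5, -3]] = [[-2, 5, 0], [4, 3, 1]].

P = [[-2, 5, 0], [4, 3, 1]]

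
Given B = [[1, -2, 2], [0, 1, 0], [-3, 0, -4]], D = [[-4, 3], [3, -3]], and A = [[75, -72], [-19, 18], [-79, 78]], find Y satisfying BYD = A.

Isolating Y: multiply by B⁻¹ from the left and D⁻¹ from the right, so Y = B⁻¹AD⁻¹.
det B = 2; the adjugate gives B⁻¹ = [[-2, -4, -1], [0, 1, 0], [3/2, 3, 1/2]].
det D = 3, so D⁻¹ = [[-1, -1], [-1, -4/3]].
B⁻¹A = [[5, -6], [-19, 18], [16, -15]].
Y = (B⁻¹A)D⁻¹ = [[1, 3], [1, -5], [-1, 4]].

Y = [[1, 3], [1, -5], [-1, 4]]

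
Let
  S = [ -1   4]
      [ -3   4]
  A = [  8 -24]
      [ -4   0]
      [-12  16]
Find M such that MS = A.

M = [[-5, -1], [-2, 2], [0, 4]]

Right-multiplying both sides by S⁻¹ gives M = AS⁻¹.
det S = 8; the adjugate gives S⁻¹ = [[1/2, -1/2], [3/8, -1/8]].
M = AS⁻¹ = [[8, -24], [-4, 0], [-12, 16]] · [[1/2, -1/2], [3/8, -1/8]] = [[-5, -1], [-2, 2], [0, 4]].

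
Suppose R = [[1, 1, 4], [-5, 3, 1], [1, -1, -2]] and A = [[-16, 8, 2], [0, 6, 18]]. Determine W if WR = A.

W = [[-2, 2, -4], [3, 0, -3]]

R is on the right of W, so right-multiply by R⁻¹: W = AR⁻¹.
det R = -6; the adjugate gives R⁻¹ = [[5/6, 1/3, 11/6], [3/2, 1, 7/2], [-1/3, -1/3, -4/3]].
W = AR⁻¹ = [[-16, 8, 2], [0, 6, 18]] · [[5/6, 1/3, 11/6], [3/2, 1, 7/2], [-1/3, -1/3, -4/3]] = [[-2, 2, -4], [3, 0, -3]].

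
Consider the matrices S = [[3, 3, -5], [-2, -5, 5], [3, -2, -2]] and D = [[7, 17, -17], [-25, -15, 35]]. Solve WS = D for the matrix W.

W = [[-2, -5, 1], [0, 5, -5]]

S is on the right of W, so right-multiply by S⁻¹: W = DS⁻¹.
S has determinant -2; S⁻¹ = [[-10, -8, 5], [-11/2, -9/2, 5/2], [-19/2, -15/2, 9/2]].
W = DS⁻¹ = [[7, 17, -17], [-25, -15, 35]] · [[-10, -8, 5], [-11/2, -9/2, 5/2], [-19/2, -15/2, 9/2]] = [[-2, -5, 1], [0, 5, -5]].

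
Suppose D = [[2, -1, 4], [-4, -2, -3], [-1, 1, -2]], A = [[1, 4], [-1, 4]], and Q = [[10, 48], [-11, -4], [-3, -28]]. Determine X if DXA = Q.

Isolating X: multiply by D⁻¹ from the left and A⁻¹ from the right, so X = D⁻¹QA⁻¹.
D has determinant -5; D⁻¹ = [[-7/5, -2/5, -11/5], [1, 0, 2], [6/5, 1/5, 8/5]].
det A = 8, so A⁻¹ = [[1/2, -1/2], [1/8, 1/8]].
D⁻¹Q = [[-3, -4], [4, -8], [5, 12]].
X = (D⁻¹Q)A⁻¹ = [[-2, 1], [1, -3], [4, -1]].

X = [[-2, 1], [1, -3], [4, -1]]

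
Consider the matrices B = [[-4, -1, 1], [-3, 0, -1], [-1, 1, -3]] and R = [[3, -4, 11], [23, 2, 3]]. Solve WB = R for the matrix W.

Right-multiplying both sides by B⁻¹ gives W = RB⁻¹.
det B = 1; the adjugate gives B⁻¹ = [[1, -2, 1], [-8, 13, -7], [-3, 5, -3]].
W = RB⁻¹ = [[3, -4, 11], [23, 2, 3]] · [[1, -2, 1], [-8, 13, -7], [-3, 5, -3]] = [[2, -3, -2], [-2, -5, 0]].

W = [[2, -3, -2], [-2, -5, 0]]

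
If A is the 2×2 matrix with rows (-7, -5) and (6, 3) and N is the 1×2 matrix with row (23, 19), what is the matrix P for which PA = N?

P = [[-5, -2]]

Since A sits to the right of P, P = NA⁻¹.
det A = 9, so A⁻¹ = [[1/3, 5/9], [-2/3, -7/9]].
P = NA⁻¹ = [[23, 19]] · [[1/3, 5/9], [-2/3, -7/9]] = [[-5, -2]].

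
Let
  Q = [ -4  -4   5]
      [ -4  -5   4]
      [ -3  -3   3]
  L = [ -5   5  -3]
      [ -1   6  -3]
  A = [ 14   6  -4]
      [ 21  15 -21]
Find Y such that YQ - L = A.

Y = [[2, -2, -3], [-4, -1, 0]]

YQ = A + L = [[9, 11, -7], [20, 21, -24]].
Q is on the right of Y, so right-multiply by Q⁻¹: Y = (A + L)Q⁻¹.
det Q = -3; the adjugate gives Q⁻¹ = [[1, 1, -3], [0, -1, 4/3], [1, 0, -4/3]].
Y = (A + L)Q⁻¹ = [[2, -2, -3], [-4, -1, 0]].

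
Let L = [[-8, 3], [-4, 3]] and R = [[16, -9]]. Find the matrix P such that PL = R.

P = [[-1, -2]]

Right-multiplying both sides by L⁻¹ gives P = RL⁻¹.
L has determinant -12; L⁻¹ = [[-1/4, 1/4], [-1/3, 2/3]].
P = RL⁻¹ = [[16, -9]] · [[-1/4, 1/4], [-1/3, 2/3]] = [[-1, -2]].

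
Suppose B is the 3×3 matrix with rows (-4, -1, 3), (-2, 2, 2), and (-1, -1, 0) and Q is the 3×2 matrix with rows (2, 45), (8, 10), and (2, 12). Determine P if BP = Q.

P = [[-6, -6], [4, -6], [-6, 5]]

Since B multiplies P on the left, P = B⁻¹Q.
det B = 6; the adjugate gives B⁻¹ = [[1/3, -1/2, -4/3], [-1/3, 1/2, 1/3], [2/3, -1/2, -5/3]].
P = B⁻¹Q = [[1/3, -1/2, -4/3], [-1/3, 1/2, 1/3], [2/3, -1/2, -5/3]] · [[2, 45], [8, 10], [2, 12]] = [[-6, -6], [4, -6], [-6, 5]].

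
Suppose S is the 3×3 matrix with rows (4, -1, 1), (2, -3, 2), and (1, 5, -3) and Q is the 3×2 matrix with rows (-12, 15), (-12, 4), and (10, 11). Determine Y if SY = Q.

Since S multiplies Y on the left, Y = S⁻¹Q.
S has determinant 1; S⁻¹ = [[-1, 2, 1], [8, -13, -6], [13, -21, -10]].
Y = S⁻¹Q = [[-1, 2, 1], [8, -13, -6], [13, -21, -10]] · [[-12, 15], [-12, 4], [10, 11]] = [[-2, 4], [0, 2], [-4, 1]].

Y = [[-2, 4], [0, 2], [-4, 1]]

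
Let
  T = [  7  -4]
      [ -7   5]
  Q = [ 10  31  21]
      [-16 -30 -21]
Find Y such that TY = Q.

Since T multiplies Y on the left, Y = T⁻¹Q.
T has determinant 7; T⁻¹ = [[5/7, 4/7], [1, 1]].
Y = T⁻¹Q = [[5/7, 4/7], [1, 1]] · [[10, 31, 21], [-16, -30, -21]] = [[-2, 5, 3], [-6, 1, 0]].

Y = [[-2, 5, 3], [-6, 1, 0]]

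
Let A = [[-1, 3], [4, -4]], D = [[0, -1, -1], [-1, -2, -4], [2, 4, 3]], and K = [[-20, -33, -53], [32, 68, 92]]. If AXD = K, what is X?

X = A⁻¹KD⁻¹ (apply A⁻¹ on the left and D⁻¹ on the right).
A has determinant -8; A⁻¹ = [[1/2, 3/8], [1/2, 1/8]].
det D = 5; the adjugate gives D⁻¹ = [[2, -1/5, 2/5], [-1, 2/5, 1/5], [0, -2/5, -1/5]].
A⁻¹K = [[2, 9, 8], [-6, -8, -15]].
X = (A⁻¹K)D⁻¹ = [[-5, 0, 1], [-4, 4, -1]].

X = [[-5, 0, 1], [-4, 4, -1]]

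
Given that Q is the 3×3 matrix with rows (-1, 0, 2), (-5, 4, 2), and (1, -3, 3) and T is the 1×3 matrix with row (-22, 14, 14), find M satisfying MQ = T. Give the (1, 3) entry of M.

Since Q sits to the right of M, M = TQ⁻¹.
det Q = 4, so Q⁻¹ = [[9/2, -3/2, -2], [17/4, -5/4, -2], [11/4, -3/4, -1]].
M = TQ⁻¹ = [[-22, 14, 14]] · [[9/2, -3/2, -2], [17/4, -5/4, -2], [11/4, -3/4, -1]] = [[-1, 5, 2]].

2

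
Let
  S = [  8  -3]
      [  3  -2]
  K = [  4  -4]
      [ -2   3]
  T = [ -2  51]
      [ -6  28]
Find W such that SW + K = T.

SW = T − K = [[-6, 55], [-4, 25]].
S is on the left of W, so left-multiply by S⁻¹: W = S⁻¹(T − K).
det S = -7; the adjugate gives S⁻¹ = [[2/7, -3/7], [3/7, -8/7]].
W = S⁻¹(T − K) = [[0, 5], [2, -5]].

W = [[0, 5], [2, -5]]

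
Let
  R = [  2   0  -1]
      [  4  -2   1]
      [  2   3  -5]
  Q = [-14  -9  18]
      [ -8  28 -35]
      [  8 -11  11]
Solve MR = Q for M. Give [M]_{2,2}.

Since R sits to the right of M, M = QR⁻¹.
det R = -2, so R⁻¹ = [[-7/2, 3/2, 1], [-11, 4, 3], [-8, 3, 2]].
M = QR⁻¹ = [[-14, -9, 18], [-8, 28, -35], [8, -11, 11]] · [[-7/2, 3/2, 1], [-11, 4, 3], [-8, 3, 2]] = [[4, -3, -5], [0, -5, 6], [5, 1, -3]].

-5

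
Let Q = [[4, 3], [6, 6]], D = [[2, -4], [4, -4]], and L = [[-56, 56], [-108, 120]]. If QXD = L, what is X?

Left-multiply by Q⁻¹ and right-multiply by D⁻¹: X = Q⁻¹LD⁻¹.
det Q = 6, so Q⁻¹ = [[1, -1/2], [-1, 2/3]].
D has determinant 8; D⁻¹ = [[-1/2, 1/2], [-1/2, 1/4]].
Q⁻¹L = [[-2, -4], [-16, 24]].
X = (Q⁻¹L)D⁻¹ = [[3, -2], [-4, -2]].

X = [[3, -2], [-4, -2]]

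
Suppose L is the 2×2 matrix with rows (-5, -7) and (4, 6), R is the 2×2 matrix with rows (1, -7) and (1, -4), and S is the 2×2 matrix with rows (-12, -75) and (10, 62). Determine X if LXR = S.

X = [[-4, 5], [-3, 4]]

Isolating X: multiply by L⁻¹ from the left and R⁻¹ from the right, so X = L⁻¹SR⁻¹.
L has determinant -2; L⁻¹ = [[-3, -7/2], [2, 5/2]].
R has determinant 3; R⁻¹ = [[-4/3, 7/3], [-1/3, 1/3]].
L⁻¹S = [[1, 8], [1, 5]].
X = (L⁻¹S)R⁻¹ = [[-4, 5], [-3, 4]].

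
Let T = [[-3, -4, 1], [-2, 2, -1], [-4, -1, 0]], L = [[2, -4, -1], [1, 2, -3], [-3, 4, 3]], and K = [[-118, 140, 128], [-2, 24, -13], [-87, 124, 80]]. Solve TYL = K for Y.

Isolating Y: multiply by T⁻¹ from the left and L⁻¹ from the right, so Y = T⁻¹KL⁻¹.
det T = -3, so T⁻¹ = [[1/3, 1/3, -2/3], [-4/3, -4/3, 5/3], [-10/3, -13/3, 14/3]].
L has determinant 2; L⁻¹ = [[9, 4, 7], [3, 3/2, 5/2], [5, 2, 4]].
T⁻¹K = [[18, -28, -15], [15, -12, -20], [-4, 8, 3]].
Y = (T⁻¹K)L⁻¹ = [[3, 0, -4], [-1, 2, -5], [3, 2, 4]].

Y = [[3, 0, -4], [-1, 2, -5], [3, 2, 4]]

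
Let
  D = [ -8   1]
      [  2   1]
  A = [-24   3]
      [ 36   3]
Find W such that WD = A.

Since D sits to the right of W, W = AD⁻¹.
det D = -10; the adjugate gives D⁻¹ = [[-1/10, 1/10], [1/5, 4/5]].
W = AD⁻¹ = [[-24, 3], [36, 3]] · [[-1/10, 1/10], [1/5, 4/5]] = [[3, 0], [-3, 6]].

W = [[3, 0], [-3, 6]]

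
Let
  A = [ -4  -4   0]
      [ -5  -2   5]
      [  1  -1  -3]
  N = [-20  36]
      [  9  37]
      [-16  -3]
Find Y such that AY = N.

Y = [[2, -3], [3, -6], [5, 2]]

A is on the left of Y, so left-multiply by A⁻¹: Y = A⁻¹N.
det A = -4, so A⁻¹ = [[-11/4, 3, 5], [5/2, -3, -5], [-7/4, 2, 3]].
Y = A⁻¹N = [[-11/4, 3, 5], [5/2, -3, -5], [-7/4, 2, 3]] · [[-20, 36], [9, 37], [-16, -3]] = [[2, -3], [3, -6], [5, 2]].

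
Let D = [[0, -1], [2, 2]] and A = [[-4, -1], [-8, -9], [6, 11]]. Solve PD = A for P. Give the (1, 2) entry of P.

Right-multiplying both sides by D⁻¹ gives P = AD⁻¹.
D has determinant 2; D⁻¹ = [[1, 1/2], [-1, 0]].
P = AD⁻¹ = [[-4, -1], [-8, -9], [6, 11]] · [[1, 1/2], [-1, 0]] = [[-3, -2], [1, -4], [-5, 3]].

-2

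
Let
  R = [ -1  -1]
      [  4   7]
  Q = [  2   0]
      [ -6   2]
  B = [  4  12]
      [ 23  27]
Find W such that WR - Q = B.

WR = B + Q = [[6, 12], [17, 29]].
Since R sits to the right of W, W = (B + Q)R⁻¹.
det R = -3, so R⁻¹ = [[-7/3, -1/3], [4/3, 1/3]].
W = (B + Q)R⁻¹ = [[2, 2], [-1, 4]].

W = [[2, 2], [-1, 4]]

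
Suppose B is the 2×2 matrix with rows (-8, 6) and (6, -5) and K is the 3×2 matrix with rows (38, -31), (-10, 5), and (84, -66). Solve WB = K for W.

Right-multiplying both sides by B⁻¹ gives W = KB⁻¹.
B has determinant 4; B⁻¹ = [[-5/4, -3/2], [-3/2, -2]].
W = KB⁻¹ = [[38, -31], [-10, 5], [84, -66]] · [[-5/4, -3/2], [-3/2, -2]] = [[-1, 5], [5, 5], [-6, 6]].

W = [[-1, 5], [5, 5], [-6, 6]]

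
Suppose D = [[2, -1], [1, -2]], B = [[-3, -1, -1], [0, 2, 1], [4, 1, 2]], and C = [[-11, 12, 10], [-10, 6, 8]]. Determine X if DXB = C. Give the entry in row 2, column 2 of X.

-1

Left-multiply by D⁻¹ and right-multiply by B⁻¹: X = D⁻¹CB⁻¹.
det D = -3; the adjugate gives D⁻¹ = [[2/3, -1/3], [1/3, -2/3]].
det B = -5, so B⁻¹ = [[-3/5, -1/5, -1/5], [-4/5, 2/5, -3/5], [8/5, 1/5, 6/5]].
D⁻¹C = [[-4, 6, 4], [3, 0, -2]].
X = (D⁻¹C)B⁻¹ = [[4, 4, 2], [-5, -1, -3]].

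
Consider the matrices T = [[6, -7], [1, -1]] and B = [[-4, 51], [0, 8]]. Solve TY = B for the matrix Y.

T is on the left of Y, so left-multiply by T⁻¹: Y = T⁻¹B.
det T = 1, so T⁻¹ = [[-1, 7], [-1, 6]].
Y = T⁻¹B = [[-1, 7], [-1, 6]] · [[-4, 51], [0, 8]] = [[4, 5], [4, -3]].

Y = [[4, 5], [4, -3]]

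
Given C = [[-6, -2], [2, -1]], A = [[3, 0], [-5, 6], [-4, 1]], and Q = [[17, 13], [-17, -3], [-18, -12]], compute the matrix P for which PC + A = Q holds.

P = [[-4, -5], [3, 3], [4, 5]]

PC = Q − A = [[14, 13], [-12, -9], [-14, -13]].
C is on the right of P, so right-multiply by C⁻¹: P = (Q − A)C⁻¹.
C has determinant 10; C⁻¹ = [[-1/10, 1/5], [-1/5, -3/5]].
P = (Q − A)C⁻¹ = [[-4, -5], [3, 3], [4, 5]].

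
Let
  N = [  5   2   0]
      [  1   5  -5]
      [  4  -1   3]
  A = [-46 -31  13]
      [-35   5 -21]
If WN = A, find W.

W = [[-5, -5, -4], [-6, 3, -2]]

N is on the right of W, so right-multiply by N⁻¹: W = AN⁻¹.
N has determinant 4; N⁻¹ = [[5/2, -3/2, -5/2], [-23/4, 15/4, 25/4], [-21/4, 13/4, 23/4]].
W = AN⁻¹ = [[-46, -31, 13], [-35, 5, -21]] · [[5/2, -3/2, -5/2], [-23/4, 15/4, 25/4], [-21/4, 13/4, 23/4]] = [[-5, -5, -4], [-6, 3, -2]].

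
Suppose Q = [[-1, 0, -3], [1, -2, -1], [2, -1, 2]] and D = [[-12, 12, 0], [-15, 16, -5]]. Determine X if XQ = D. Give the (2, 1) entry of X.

Q is on the right of X, so right-multiply by Q⁻¹: X = DQ⁻¹.
det Q = -4; the adjugate gives Q⁻¹ = [[5/4, -3/4, 3/2], [1, -1, 1], [-3/4, 1/4, -1/2]].
X = DQ⁻¹ = [[-12, 12, 0], [-15, 16, -5]] · [[5/4, -3/4, 3/2], [1, -1, 1], [-3/4, 1/4, -1/2]] = [[-3, -3, -6], [1, -6, -4]].

1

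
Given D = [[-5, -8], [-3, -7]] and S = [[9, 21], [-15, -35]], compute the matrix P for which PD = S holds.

Right-multiplying both sides by D⁻¹ gives P = SD⁻¹.
D has determinant 11; D⁻¹ = [[-7/11, 8/11], [3/11, -5/11]].
P = SD⁻¹ = [[9, 21], [-15, -35]] · [[-7/11, 8/11], [3/11, -5/11]] = [[0, -3], [0, 5]].

P = [[0, -3], [0, 5]]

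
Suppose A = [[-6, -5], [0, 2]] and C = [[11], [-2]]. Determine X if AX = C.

X = [[-1], [-1]]

Since A multiplies X on the left, X = A⁻¹C.
det A = -12; the adjugate gives A⁻¹ = [[-1/6, -5/12], [0, 1/2]].
X = A⁻¹C = [[-1/6, -5/12], [0, 1/2]] · [[11], [-2]] = [[-1], [-1]].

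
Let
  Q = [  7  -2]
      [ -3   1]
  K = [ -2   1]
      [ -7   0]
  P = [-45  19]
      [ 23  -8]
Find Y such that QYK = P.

Y = Q⁻¹PK⁻¹ (apply Q⁻¹ on the left and K⁻¹ on the right).
det Q = 1, so Q⁻¹ = [[1, 2], [3, 7]].
K has determinant 7; K⁻¹ = [[0, -1/7], [1, -2/7]].
Q⁻¹P = [[1, 3], [26, 1]].
Y = (Q⁻¹P)K⁻¹ = [[3, -1], [1, -4]].

Y = [[3, -1], [1, -4]]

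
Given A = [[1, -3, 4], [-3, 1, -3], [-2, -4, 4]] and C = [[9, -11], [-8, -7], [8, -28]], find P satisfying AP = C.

Left-multiplying both sides by A⁻¹ gives P = A⁻¹C.
A has determinant -6; A⁻¹ = [[4/3, 2/3, -5/6], [-3, -2, 3/2], [-7/3, -5/3, 4/3]].
P = A⁻¹C = [[4/3, 2/3, -5/6], [-3, -2, 3/2], [-7/3, -5/3, 4/3]] · [[9, -11], [-8, -7], [8, -28]] = [[0, 4], [1, 5], [3, 0]].

P = [[0, 4], [1, 5], [3, 0]]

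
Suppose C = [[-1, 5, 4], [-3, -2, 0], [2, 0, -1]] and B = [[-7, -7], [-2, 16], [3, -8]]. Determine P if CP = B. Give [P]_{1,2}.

-2

Left-multiplying both sides by C⁻¹ gives P = C⁻¹B.
det C = -1, so C⁻¹ = [[-2, -5, -8], [3, 7, 12], [-4, -10, -17]].
P = C⁻¹B = [[-2, -5, -8], [3, 7, 12], [-4, -10, -17]] · [[-7, -7], [-2, 16], [3, -8]] = [[0, -2], [1, -5], [-3, 4]].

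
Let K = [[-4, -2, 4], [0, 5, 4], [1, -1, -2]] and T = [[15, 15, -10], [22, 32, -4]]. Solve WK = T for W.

W = [[-5, 0, -5], [-4, 6, 6]]

Right-multiplying both sides by K⁻¹ gives W = TK⁻¹.
K has determinant -4; K⁻¹ = [[3/2, 2, 7], [-1, -1, -4], [5/4, 3/2, 5]].
W = TK⁻¹ = [[15, 15, -10], [22, 32, -4]] · [[3/2, 2, 7], [-1, -1, -4], [5/4, 3/2, 5]] = [[-5, 0, -5], [-4, 6, 6]].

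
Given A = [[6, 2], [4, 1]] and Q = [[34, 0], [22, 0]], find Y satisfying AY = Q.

Y = [[5, 0], [2, 0]]

Left-multiplying both sides by A⁻¹ gives Y = A⁻¹Q.
A has determinant -2; A⁻¹ = [[-1/2, 1], [2, -3]].
Y = A⁻¹Q = [[-1/2, 1], [2, -3]] · [[34, 0], [22, 0]] = [[5, 0], [2, 0]].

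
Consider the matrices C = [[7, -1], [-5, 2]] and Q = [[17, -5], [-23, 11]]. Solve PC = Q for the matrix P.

P = [[1, -2], [1, 6]]

Since C sits to the right of P, P = QC⁻¹.
det C = 9, so C⁻¹ = [[2/9, 1/9], [5/9, 7/9]].
P = QC⁻¹ = [[17, -5], [-23, 11]] · [[2/9, 1/9], [5/9, 7/9]] = [[1, -2], [1, 6]].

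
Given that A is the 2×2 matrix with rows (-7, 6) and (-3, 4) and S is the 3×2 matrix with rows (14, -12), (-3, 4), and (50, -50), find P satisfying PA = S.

P = [[-2, 0], [0, 1], [-5, -5]]

Right-multiplying both sides by A⁻¹ gives P = SA⁻¹.
det A = -10; the adjugate gives A⁻¹ = [[-2/5, 3/5], [-3/10, 7/10]].
P = SA⁻¹ = [[14, -12], [-3, 4], [50, -50]] · [[-2/5, 3/5], [-3/10, 7/10]] = [[-2, 0], [0, 1], [-5, -5]].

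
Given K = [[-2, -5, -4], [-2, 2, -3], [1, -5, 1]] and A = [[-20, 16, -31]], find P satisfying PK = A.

K is on the right of P, so right-multiply by K⁻¹: P = AK⁻¹.
K has determinant -1; K⁻¹ = [[13, -25, -23], [1, -2, -2], [-8, 15, 14]].
P = AK⁻¹ = [[-20, 16, -31]] · [[13, -25, -23], [1, -2, -2], [-8, 15, 14]] = [[4, 3, -6]].

P = [[4, 3, -6]]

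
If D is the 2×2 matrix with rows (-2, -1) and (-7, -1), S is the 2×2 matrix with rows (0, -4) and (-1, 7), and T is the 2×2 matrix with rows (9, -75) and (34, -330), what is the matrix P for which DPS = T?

P = [[-4, 5], [5, -1]]

P = D⁻¹TS⁻¹ (apply D⁻¹ on the left and S⁻¹ on the right).
D has determinant -5; D⁻¹ = [[1/5, -1/5], [-7/5, 2/5]].
det S = -4, so S⁻¹ = [[-7/4, -1], [-1/4, 0]].
D⁻¹T = [[-5, 51], [1, -27]].
P = (D⁻¹T)S⁻¹ = [[-4, 5], [5, -1]].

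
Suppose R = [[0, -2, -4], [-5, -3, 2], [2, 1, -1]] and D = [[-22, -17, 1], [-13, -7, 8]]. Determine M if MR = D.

M = [[2, 4, -1], [-1, 5, 6]]

Right-multiplying both sides by R⁻¹ gives M = DR⁻¹.
R has determinant -2; R⁻¹ = [[-1/2, 3, 8], [1/2, -4, -10], [-1/2, 2, 5]].
M = DR⁻¹ = [[-22, -17, 1], [-13, -7, 8]] · [[-1/2, 3, 8], [1/2, -4, -10], [-1/2, 2, 5]] = [[2, 4, -1], [-1, 5, 6]].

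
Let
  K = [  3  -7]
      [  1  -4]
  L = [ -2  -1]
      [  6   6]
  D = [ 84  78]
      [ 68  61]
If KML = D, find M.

Left-multiply by K⁻¹ and right-multiply by L⁻¹: M = K⁻¹DL⁻¹.
det K = -5; the adjugate gives K⁻¹ = [[4/5, -7/5], [1/5, -3/5]].
L has determinant -6; L⁻¹ = [[-1, -1/6], [1, 1/3]].
K⁻¹D = [[-28, -23], [-24, -21]].
M = (K⁻¹D)L⁻¹ = [[5, -3], [3, -3]].

M = [[5, -3], [3, -3]]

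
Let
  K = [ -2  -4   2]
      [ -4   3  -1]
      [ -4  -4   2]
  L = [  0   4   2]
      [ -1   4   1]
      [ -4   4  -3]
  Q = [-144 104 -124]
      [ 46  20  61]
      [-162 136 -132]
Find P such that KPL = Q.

P = [[-4, 3, -3], [5, -3, -4], [-5, 5, 5]]

Left-multiply by K⁻¹ and right-multiply by L⁻¹: P = K⁻¹QL⁻¹.
K has determinant 4; K⁻¹ = [[1/2, 0, -1/2], [3, 1, -5/2], [7, 2, -11/2]].
det L = -4; the adjugate gives L⁻¹ = [[4, -5, 1], [7/4, -2, 1/2], [-3, 4, -1]].
K⁻¹Q = [[9, -16, 4], [19, -8, 19], [-25, 20, -20]].
P = (K⁻¹Q)L⁻¹ = [[-4, 3, -3], [5, -3, -4], [-5, 5, 5]].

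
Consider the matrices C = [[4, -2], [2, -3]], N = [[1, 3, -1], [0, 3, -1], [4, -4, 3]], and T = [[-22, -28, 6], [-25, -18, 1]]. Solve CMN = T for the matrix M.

M = C⁻¹TN⁻¹ (apply C⁻¹ on the left and N⁻¹ on the right).
det C = -8, so C⁻¹ = [[3/8, -1/4], [1/4, -1/2]].
det N = 5; the adjugate gives N⁻¹ = [[1, -1, 0], [-4/5, 7/5, 1/5], [-12/5, 16/5, 3/5]].
C⁻¹T = [[-2, -6, 2], [7, 2, 1]].
M = (C⁻¹T)N⁻¹ = [[-2, 0, 0], [3, -1, 1]].

M = [[-2, 0, 0], [3, -1, 1]]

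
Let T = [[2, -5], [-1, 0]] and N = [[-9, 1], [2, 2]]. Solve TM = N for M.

Left-multiplying both sides by T⁻¹ gives M = T⁻¹N.
det T = -5; the adjugate gives T⁻¹ = [[0, -1], [-1/5, -2/5]].
M = T⁻¹N = [[0, -1], [-1/5, -2/5]] · [[-9, 1], [2, 2]] = [[-2, -2], [1, -1]].

M = [[-2, -2], [1, -1]]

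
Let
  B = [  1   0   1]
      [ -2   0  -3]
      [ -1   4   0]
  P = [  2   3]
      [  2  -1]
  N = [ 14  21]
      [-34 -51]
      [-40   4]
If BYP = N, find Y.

Left-multiply by B⁻¹ and right-multiply by P⁻¹: Y = B⁻¹NP⁻¹.
det B = 4, so B⁻¹ = [[3, 1, 0], [3/4, 1/4, 1/4], [-2, -1, 0]].
det P = -8; the adjugate gives P⁻¹ = [[1/8, 3/8], [1/4, -1/4]].
B⁻¹N = [[8, 12], [-8, 4], [6, 9]].
Y = (B⁻¹N)P⁻¹ = [[4, 0], [0, -4], [3, 0]].

Y = [[4, 0], [0, -4], [3, 0]]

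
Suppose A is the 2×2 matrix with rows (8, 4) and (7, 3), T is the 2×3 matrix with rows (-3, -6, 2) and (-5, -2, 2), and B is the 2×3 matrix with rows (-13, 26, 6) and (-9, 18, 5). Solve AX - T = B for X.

AX = B + T = [[-16, 20, 8], [-14, 16, 7]].
Since A multiplies X on the left, X = A⁻¹(B + T).
det A = -4; the adjugate gives A⁻¹ = [[-3/4, 1], [7/4, -2]].
X = A⁻¹(B + T) = [[-2, 1, 1], [0, 3, 0]].

X = [[-2, 1, 1], [0, 3, 0]]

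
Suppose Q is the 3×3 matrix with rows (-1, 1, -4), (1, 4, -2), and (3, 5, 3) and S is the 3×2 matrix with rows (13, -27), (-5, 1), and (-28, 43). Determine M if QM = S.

Left-multiplying both sides by Q⁻¹ gives M = Q⁻¹S.
det Q = -3, so Q⁻¹ = [[-22/3, 23/3, -14/3], [3, -3, 2], [7/3, -8/3, 5/3]].
M = Q⁻¹S = [[-22/3, 23/3, -14/3], [3, -3, 2], [7/3, -8/3, 5/3]] · [[13, -27], [-5, 1], [-28, 43]] = [[-3, 5], [-2, 2], [-3, 6]].

M = [[-3, 5], [-2, 2], [-3, 6]]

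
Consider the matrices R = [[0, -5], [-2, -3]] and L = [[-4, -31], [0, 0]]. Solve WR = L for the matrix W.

Right-multiplying both sides by R⁻¹ gives W = LR⁻¹.
R has determinant -10; R⁻¹ = [[3/10, -1/2], [-1/5, 0]].
W = LR⁻¹ = [[-4, -31], [0, 0]] · [[3/10, -1/2], [-1/5, 0]] = [[5, 2], [0, 0]].

W = [[5, 2], [0, 0]]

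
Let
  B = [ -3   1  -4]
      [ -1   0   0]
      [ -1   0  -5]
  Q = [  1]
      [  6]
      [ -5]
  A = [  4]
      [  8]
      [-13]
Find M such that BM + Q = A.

BM = A − Q = [[3], [2], [-8]].
Since B multiplies M on the left, M = B⁻¹(A − Q).
det B = -5, so B⁻¹ = [[0, -1, 0], [1, -11/5, -4/5], [0, 1/5, -1/5]].
M = B⁻¹(A − Q) = [[-2], [5], [2]].

M = [[-2], [5], [2]]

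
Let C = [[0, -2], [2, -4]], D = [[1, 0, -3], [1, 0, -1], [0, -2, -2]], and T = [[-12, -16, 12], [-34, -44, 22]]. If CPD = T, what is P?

P = [[0, -5, 3], [4, 2, -4]]

Isolating P: multiply by C⁻¹ from the left and D⁻¹ from the right, so P = C⁻¹TD⁻¹.
det C = 4; the adjugate gives C⁻¹ = [[-1, 1/2], [-1/2, 0]].
D has determinant 4; D⁻¹ = [[-1/2, 3/2, 0], [1/2, -1/2, -1/2], [-1/2, 1/2, 0]].
C⁻¹T = [[-5, -6, -1], [6, 8, -6]].
P = (C⁻¹T)D⁻¹ = [[0, -5, 3], [4, 2, -4]].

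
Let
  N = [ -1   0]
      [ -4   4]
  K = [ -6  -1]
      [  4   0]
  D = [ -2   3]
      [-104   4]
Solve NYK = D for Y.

Isolating Y: multiply by N⁻¹ from the left and K⁻¹ from the right, so Y = N⁻¹DK⁻¹.
det N = -4; the adjugate gives N⁻¹ = [[-1, 0], [-1, 1/4]].
K has determinant 4; K⁻¹ = [[0, 1/4], [-1, -3/2]].
N⁻¹D = [[2, -3], [-24, -2]].
Y = (N⁻¹D)K⁻¹ = [[3, 5], [2, -3]].

Y = [[3, 5], [2, -3]]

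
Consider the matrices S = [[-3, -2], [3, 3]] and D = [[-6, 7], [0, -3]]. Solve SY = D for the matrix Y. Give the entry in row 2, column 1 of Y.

Since S multiplies Y on the left, Y = S⁻¹D.
det S = -3, so S⁻¹ = [[-1, -2/3], [1, 1]].
Y = S⁻¹D = [[-1, -2/3], [1, 1]] · [[-6, 7], [0, -3]] = [[6, -5], [-6, 4]].

-6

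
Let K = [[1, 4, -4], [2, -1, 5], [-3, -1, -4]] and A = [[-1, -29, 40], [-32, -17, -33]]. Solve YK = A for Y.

K is on the right of Y, so right-multiply by K⁻¹: Y = AK⁻¹.
det K = 1; the adjugate gives K⁻¹ = [[9, 20, 16], [-7, -16, -13], [-5, -11, -9]].
Y = AK⁻¹ = [[-1, -29, 40], [-32, -17, -33]] · [[9, 20, 16], [-7, -16, -13], [-5, -11, -9]] = [[-6, 4, 1], [-4, -5, 6]].

Y = [[-6, 4, 1], [-4, -5, 6]]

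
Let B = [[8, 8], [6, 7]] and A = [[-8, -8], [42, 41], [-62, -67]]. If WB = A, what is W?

B is on the right of W, so right-multiply by B⁻¹: W = AB⁻¹.
det B = 8, so B⁻¹ = [[7/8, -1], [-3/4, 1]].
W = AB⁻¹ = [[-8, -8], [42, 41], [-62, -67]] · [[7/8, -1], [-3/4, 1]] = [[-1, 0], [6, -1], [-4, -5]].

W = [[-1, 0], [6, -1], [-4, -5]]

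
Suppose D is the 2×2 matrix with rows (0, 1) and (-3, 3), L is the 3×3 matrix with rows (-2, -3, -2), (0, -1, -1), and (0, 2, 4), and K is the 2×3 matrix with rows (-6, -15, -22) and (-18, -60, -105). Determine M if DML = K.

M = [[0, 3, 4], [3, -4, -5]]

M = D⁻¹KL⁻¹ (apply D⁻¹ on the left and L⁻¹ on the right).
det D = 3; the adjugate gives D⁻¹ = [[1, -1/3], [1, 0]].
det L = 4, so L⁻¹ = [[-1/2, 2, 1/4], [0, -2, -1/2], [0, 1, 1/2]].
D⁻¹K = [[0, 5, 13], [-6, -15, -22]].
M = (D⁻¹K)L⁻¹ = [[0, 3, 4], [3, -4, -5]].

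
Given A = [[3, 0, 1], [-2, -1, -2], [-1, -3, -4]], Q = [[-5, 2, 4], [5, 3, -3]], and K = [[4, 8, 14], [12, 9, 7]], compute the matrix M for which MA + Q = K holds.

M = [[4, 3, -3], [0, -3, -1]]

MA = K − Q = [[9, 6, 10], [7, 6, 10]].
A is on the right of M, so right-multiply by A⁻¹: M = (K − Q)A⁻¹.
A has determinant -1; A⁻¹ = [[2, 3, -1], [6, 11, -4], [-5, -9, 3]].
M = (K − Q)A⁻¹ = [[4, 3, -3], [0, -3, -1]].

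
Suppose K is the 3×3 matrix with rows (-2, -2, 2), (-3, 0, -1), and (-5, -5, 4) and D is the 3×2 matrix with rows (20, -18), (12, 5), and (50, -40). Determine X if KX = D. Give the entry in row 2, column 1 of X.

K is on the left of X, so left-multiply by K⁻¹: X = K⁻¹D.
det K = 6, so K⁻¹ = [[-5/6, -1/3, 1/3], [17/6, 1/3, -4/3], [5/2, 0, -1]].
X = K⁻¹D = [[-5/6, -1/3, 1/3], [17/6, 1/3, -4/3], [5/2, 0, -1]] · [[20, -18], [12, 5], [50, -40]] = [[-4, 0], [-6, 4], [0, -5]].

-6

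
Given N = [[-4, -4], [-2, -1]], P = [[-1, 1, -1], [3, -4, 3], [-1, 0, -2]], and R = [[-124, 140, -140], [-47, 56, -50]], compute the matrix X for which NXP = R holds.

X = [[-5, 4, 1], [2, 4, -5]]

Isolating X: multiply by N⁻¹ from the left and P⁻¹ from the right, so X = N⁻¹RP⁻¹.
N has determinant -4; N⁻¹ = [[1/4, -1], [-1/2, 1]].
det P = -1, so P⁻¹ = [[-8, -2, 1], [-3, -1, 0], [4, 1, -1]].
N⁻¹R = [[16, -21, 15], [15, -14, 20]].
X = (N⁻¹R)P⁻¹ = [[-5, 4, 1], [2, 4, -5]].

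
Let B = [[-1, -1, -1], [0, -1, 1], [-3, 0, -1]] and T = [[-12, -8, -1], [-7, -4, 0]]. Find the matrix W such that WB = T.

W = [[3, 5, 3], [1, 3, 2]]

B is on the right of W, so right-multiply by B⁻¹: W = TB⁻¹.
det B = 5; the adjugate gives B⁻¹ = [[1/5, -1/5, -2/5], [-3/5, -2/5, 1/5], [-3/5, 3/5, 1/5]].
W = TB⁻¹ = [[-12, -8, -1], [-7, -4, 0]] · [[1/5, -1/5, -2/5], [-3/5, -2/5, 1/5], [-3/5, 3/5, 1/5]] = [[3, 5, 3], [1, 3, 2]].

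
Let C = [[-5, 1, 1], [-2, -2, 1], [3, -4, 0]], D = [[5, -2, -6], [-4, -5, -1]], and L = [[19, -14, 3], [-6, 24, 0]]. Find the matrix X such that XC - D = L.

X = [[-2, -1, 4], [-1, 0, -5]]

XC = L + D = [[24, -16, -3], [-10, 19, -1]].
Since C sits to the right of X, X = (L + D)C⁻¹.
det C = -3; the adjugate gives C⁻¹ = [[-4/3, 4/3, -1], [-1, 1, -1], [-14/3, 17/3, -4]].
X = (L + D)C⁻¹ = [[-2, -1, 4], [-1, 0, -5]].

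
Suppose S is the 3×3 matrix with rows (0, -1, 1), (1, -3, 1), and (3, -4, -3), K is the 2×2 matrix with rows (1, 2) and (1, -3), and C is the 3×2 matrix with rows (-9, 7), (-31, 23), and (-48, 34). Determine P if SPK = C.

P = [[-2, -2], [4, 5], [0, 0]]

Isolating P: multiply by S⁻¹ from the left and K⁻¹ from the right, so P = S⁻¹CK⁻¹.
det S = -1, so S⁻¹ = [[-13, 7, -2], [-6, 3, -1], [-5, 3, -1]].
det K = -5; the adjugate gives K⁻¹ = [[3/5, 2/5], [1/5, -1/5]].
S⁻¹C = [[-4, 2], [9, -7], [0, 0]].
P = (S⁻¹C)K⁻¹ = [[-2, -2], [4, 5], [0, 0]].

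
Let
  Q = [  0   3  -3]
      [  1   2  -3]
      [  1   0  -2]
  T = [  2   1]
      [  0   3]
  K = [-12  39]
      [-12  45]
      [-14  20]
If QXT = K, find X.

X = Q⁻¹KT⁻¹ (apply Q⁻¹ on the left and T⁻¹ on the right).
det Q = 3; the adjugate gives Q⁻¹ = [[-4/3, 2, -1], [-1/3, 1, -1], [-2/3, 1, -1]].
det T = 6; the adjugate gives T⁻¹ = [[1/2, -1/6], [0, 1/3]].
Q⁻¹K = [[6, 18], [6, 12], [10, -1]].
X = (Q⁻¹K)T⁻¹ = [[3, 5], [3, 3], [5, -2]].

X = [[3, 5], [3, 3], [5, -2]]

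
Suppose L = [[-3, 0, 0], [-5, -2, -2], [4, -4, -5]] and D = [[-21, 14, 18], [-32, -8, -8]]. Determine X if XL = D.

X = [[0, 1, -4], [4, 4, 0]]

L is on the right of X, so right-multiply by L⁻¹: X = DL⁻¹.
L has determinant -6; L⁻¹ = [[-1/3, 0, 0], [11/2, -5/2, 1], [-14/3, 2, -1]].
X = DL⁻¹ = [[-21, 14, 18], [-32, -8, -8]] · [[-1/3, 0, 0], [11/2, -5/2, 1], [-14/3, 2, -1]] = [[0, 1, -4], [4, 4, 0]].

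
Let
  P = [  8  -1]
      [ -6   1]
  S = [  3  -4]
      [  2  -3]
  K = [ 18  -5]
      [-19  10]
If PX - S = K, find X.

X = [[2, -1], [-5, 1]]

PX = K + S = [[21, -9], [-17, 7]].
Left-multiplying both sides by P⁻¹ gives X = P⁻¹(K + S).
det P = 2, so P⁻¹ = [[1/2, 1/2], [3, 4]].
X = P⁻¹(K + S) = [[2, -1], [-5, 1]].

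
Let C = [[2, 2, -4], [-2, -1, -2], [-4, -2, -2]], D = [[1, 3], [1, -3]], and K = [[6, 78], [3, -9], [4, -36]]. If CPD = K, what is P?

P = [[0, -2], [4, -1], [-2, 1]]

Left-multiply by C⁻¹ and right-multiply by D⁻¹: P = C⁻¹KD⁻¹.
det C = 4; the adjugate gives C⁻¹ = [[-1/2, 3, -2], [1, -5, 3], [0, -1, 1/2]].
D has determinant -6; D⁻¹ = [[1/2, 1/2], [1/6, -1/6]].
C⁻¹K = [[-2, 6], [3, 15], [-1, -9]].
P = (C⁻¹K)D⁻¹ = [[0, -2], [4, -1], [-2, 1]].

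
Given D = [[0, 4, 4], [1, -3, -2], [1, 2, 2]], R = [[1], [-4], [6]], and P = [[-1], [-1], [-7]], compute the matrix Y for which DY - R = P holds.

Y = [[-1], [4], [-4]]

DY = P + R = [[0], [-5], [-1]].
Since D multiplies Y on the left, Y = D⁻¹(P + R).
det D = 4; the adjugate gives D⁻¹ = [[-1/2, 0, 1], [-1, -1, 1], [5/4, 1, -1]].
Y = D⁻¹(P + R) = [[-1], [4], [-4]].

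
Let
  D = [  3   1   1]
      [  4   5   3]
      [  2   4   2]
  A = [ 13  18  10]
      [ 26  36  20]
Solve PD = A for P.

Right-multiplying both sides by D⁻¹ gives P = AD⁻¹.
det D = -2; the adjugate gives D⁻¹ = [[1, -1, 1], [1, -2, 5/2], [-3, 5, -11/2]].
P = AD⁻¹ = [[13, 18, 10], [26, 36, 20]] · [[1, -1, 1], [1, -2, 5/2], [-3, 5, -11/2]] = [[1, 1, 3], [2, 2, 6]].

P = [[1, 1, 3], [2, 2, 6]]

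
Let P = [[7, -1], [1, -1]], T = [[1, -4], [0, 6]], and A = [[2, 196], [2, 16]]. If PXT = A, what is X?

X = P⁻¹AT⁻¹ (apply P⁻¹ on the left and T⁻¹ on the right).
det P = -6; the adjugate gives P⁻¹ = [[1/6, -1/6], [1/6, -7/6]].
det T = 6; the adjugate gives T⁻¹ = [[1, 2/3], [0, 1/6]].
P⁻¹A = [[0, 30], [-2, 14]].
X = (P⁻¹A)T⁻¹ = [[0, 5], [-2, 1]].

X = [[0, 5], [-2, 1]]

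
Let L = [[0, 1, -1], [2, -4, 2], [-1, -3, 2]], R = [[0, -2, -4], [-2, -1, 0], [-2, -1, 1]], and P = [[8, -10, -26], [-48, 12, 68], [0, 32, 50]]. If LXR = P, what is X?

X = [[0, 3, 5], [2, -5, 5], [-5, 1, 3]]

Left-multiply by L⁻¹ and right-multiply by R⁻¹: X = L⁻¹PR⁻¹.
L has determinant 4; L⁻¹ = [[-1/2, 1/4, -1/2], [-3/2, -1/4, -1/2], [-5/2, -1/4, -1/2]].
det R = -4; the adjugate gives R⁻¹ = [[1/4, -3/2, 1], [-1/2, 2, -2], [0, -1, 1]].
L⁻¹P = [[-16, -8, 5], [0, -4, -3], [-8, 6, 23]].
X = (L⁻¹P)R⁻¹ = [[0, 3, 5], [2, -5, 5], [-5, 1, 3]].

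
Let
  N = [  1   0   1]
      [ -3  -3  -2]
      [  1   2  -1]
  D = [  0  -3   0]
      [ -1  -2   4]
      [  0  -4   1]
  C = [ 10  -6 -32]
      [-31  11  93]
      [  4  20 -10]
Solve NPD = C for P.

P = [[-4, -5, 3], [-3, -2, 4], [2, -5, 5]]

Isolating P: multiply by N⁻¹ from the left and D⁻¹ from the right, so P = N⁻¹CD⁻¹.
det N = 4; the adjugate gives N⁻¹ = [[7/4, 1/2, 3/4], [-5/4, -1/2, -1/4], [-3/4, -1/2, -3/4]].
D has determinant -3; D⁻¹ = [[-14/3, -1, 4], [-1/3, 0, 0], [-4/3, 0, 1]].
N⁻¹C = [[5, 10, -17], [2, -3, -4], [5, -16, -15]].
P = (N⁻¹C)D⁻¹ = [[-4, -5, 3], [-3, -2, 4], [2, -5, 5]].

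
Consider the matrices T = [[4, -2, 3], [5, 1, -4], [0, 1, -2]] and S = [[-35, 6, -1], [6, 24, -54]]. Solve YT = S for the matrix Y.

Right-multiplying both sides by T⁻¹ gives Y = ST⁻¹.
det T = 3, so T⁻¹ = [[2/3, -1/3, 5/3], [10/3, -8/3, 31/3], [5/3, -4/3, 14/3]].
Y = ST⁻¹ = [[-35, 6, -1], [6, 24, -54]] · [[2/3, -1/3, 5/3], [10/3, -8/3, 31/3], [5/3, -4/3, 14/3]] = [[-5, -3, -1], [-6, 6, 6]].

Y = [[-5, -3, -1], [-6, 6, 6]]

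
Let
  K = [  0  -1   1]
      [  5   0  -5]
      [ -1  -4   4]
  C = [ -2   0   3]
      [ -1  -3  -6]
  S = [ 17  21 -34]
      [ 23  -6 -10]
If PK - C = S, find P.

P = [[-1, 2, -5], [-3, 5, 3]]

PK = S + C = [[15, 21, -31], [22, -9, -16]].
Since K sits to the right of P, P = (S + C)K⁻¹.
det K = -5; the adjugate gives K⁻¹ = [[4, 0, -1], [3, -1/5, -1], [4, -1/5, -1]].
P = (S + C)K⁻¹ = [[-1, 2, -5], [-3, 5, 3]].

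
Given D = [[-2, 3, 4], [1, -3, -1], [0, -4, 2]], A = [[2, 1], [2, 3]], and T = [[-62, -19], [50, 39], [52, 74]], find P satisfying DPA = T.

Left-multiply by D⁻¹ and right-multiply by A⁻¹: P = D⁻¹TA⁻¹.
det D = -2; the adjugate gives D⁻¹ = [[5, 11, -9/2], [1, 2, -1], [2, 4, -3/2]].
det A = 4; the adjugate gives A⁻¹ = [[3/4, -1/4], [-1/2, 1/2]].
D⁻¹T = [[6, 1], [-14, -15], [-2, 7]].
P = (D⁻¹T)A⁻¹ = [[4, -1], [-3, -4], [-5, 4]].

P = [[4, -1], [-3, -4], [-5, 4]]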